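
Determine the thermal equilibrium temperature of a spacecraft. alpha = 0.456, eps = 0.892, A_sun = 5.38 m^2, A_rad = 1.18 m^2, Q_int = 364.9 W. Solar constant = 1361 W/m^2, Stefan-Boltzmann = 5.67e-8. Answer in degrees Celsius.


Numerator = alpha*S*A_sun + Q_int = 0.456*1361*5.38 + 364.9 = 3703.8141 W
Denominator = eps*sigma*A_rad = 0.892*5.67e-8*1.18 = 5.9680152e-08 W/K^4
T^4 = 6.206107e+10 K^4
T = 499.1198 K = 225.9698 C

225.9698 degrees Celsius


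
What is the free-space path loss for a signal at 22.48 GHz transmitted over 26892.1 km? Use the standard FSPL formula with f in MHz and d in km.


f = 22.48 GHz = 22480.0000 MHz
d = 26892.1 km
FSPL = 32.44 + 20*log10(22480.0000) + 20*log10(26892.1)
FSPL = 32.44 + 87.0359 + 88.5925
FSPL = 208.0684 dB

208.0684 dB


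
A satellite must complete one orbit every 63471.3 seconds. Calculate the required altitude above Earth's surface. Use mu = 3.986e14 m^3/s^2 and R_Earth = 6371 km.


T = 63471.3 s
r = (mu*T^2/(4*pi^2))^(1/3) = (3.986e14 * 63471.3^2 / (4*pi^2))^(1/3)
r = 3.4390945e+07 m = 34390.9454 km
alt = r - R_E = 34390.9454 - 6371 = 28019.9454 km

28019.9454 km


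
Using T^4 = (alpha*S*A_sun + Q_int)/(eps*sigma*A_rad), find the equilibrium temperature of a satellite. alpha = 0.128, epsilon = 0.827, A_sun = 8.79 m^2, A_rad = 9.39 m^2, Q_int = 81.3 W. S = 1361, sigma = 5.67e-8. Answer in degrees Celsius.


Numerator = alpha*S*A_sun + Q_int = 0.128*1361*8.79 + 81.3 = 1612.5883 W
Denominator = eps*sigma*A_rad = 0.827*5.67e-8*9.39 = 4.4030555e-07 W/K^4
T^4 = 3.6624301e+09 K^4
T = 246.0041 K = -27.1459 C

-27.1459 degrees Celsius


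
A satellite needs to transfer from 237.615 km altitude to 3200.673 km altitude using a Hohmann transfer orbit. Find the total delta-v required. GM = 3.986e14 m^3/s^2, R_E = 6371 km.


r1 = 6608.6150 km = 6.608615e+06 m
r2 = 9571.6730 km = 9.571673e+06 m
dv1 = sqrt(mu/r1)*(sqrt(2*r2/(r1+r2)) - 1) = 681.2331 m/s
dv2 = sqrt(mu/r2)*(1 - sqrt(2*r1/(r1+r2))) = 620.7333 m/s
total dv = |dv1| + |dv2| = 681.2331 + 620.7333 = 1301.9664 m/s = 1.3020 km/s

1.3020 km/s


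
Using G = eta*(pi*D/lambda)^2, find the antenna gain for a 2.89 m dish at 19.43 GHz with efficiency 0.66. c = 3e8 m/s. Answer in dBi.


lambda = c/f = 3e8 / 1.943e+10 = 0.01544004 m
G = eta*(pi*D/lambda)^2 = 0.66*(pi*2.89/0.01544004)^2
G = 228214.0920 (linear)
G = 10*log10(228214.0920) = 53.5834 dBi

53.5834 dBi


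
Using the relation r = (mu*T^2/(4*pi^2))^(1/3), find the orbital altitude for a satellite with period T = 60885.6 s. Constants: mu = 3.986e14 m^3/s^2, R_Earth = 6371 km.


T = 60885.6 s
r = (mu*T^2/(4*pi^2))^(1/3) = (3.986e14 * 60885.6^2 / (4*pi^2))^(1/3)
r = 3.3450472e+07 m = 33450.4717 km
alt = r - R_E = 33450.4717 - 6371 = 27079.4717 km

27079.4717 km


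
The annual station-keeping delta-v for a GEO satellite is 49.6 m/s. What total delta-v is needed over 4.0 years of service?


dV = rate * years = 49.6 * 4.0
dV = 198.4000 m/s

198.4000 m/s


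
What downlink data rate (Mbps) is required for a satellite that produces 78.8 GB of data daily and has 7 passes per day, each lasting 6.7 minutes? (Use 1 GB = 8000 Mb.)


total contact time = 7 * 6.7 * 60 = 2814.0000 s
data = 78.8 GB = 630400.0000 Mb
rate = 630400.0000 / 2814.0000 = 224.0227 Mbps

224.0227 Mbps


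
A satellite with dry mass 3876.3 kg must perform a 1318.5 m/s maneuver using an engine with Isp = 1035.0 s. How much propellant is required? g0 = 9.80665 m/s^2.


ve = Isp * g0 = 1035.0 * 9.80665 = 10149.882750 m/s
mass ratio = exp(dv/ve) = exp(1318.5/10149.882750) = 1.13871790
m_prop = m_dry * (mr - 1) = 3876.3 * (1.13871790 - 1)
m_prop = 537.7122 kg

537.7122 kg


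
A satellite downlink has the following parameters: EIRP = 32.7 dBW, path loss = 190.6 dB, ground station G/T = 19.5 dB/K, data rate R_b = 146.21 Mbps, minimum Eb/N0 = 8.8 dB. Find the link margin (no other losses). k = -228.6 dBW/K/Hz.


C/N0 = EIRP - FSPL + G/T - k = 32.7 - 190.6 + 19.5 - (-228.6)
C/N0 = 90.2000 dB-Hz
R_b = 146.21 Mbps = 1.4621e+08 bps -> 10*log10(R_b) = 81.6498 dB-Hz
Eb/N0 = C/N0 - 10*log10(R_b) = 90.2000 - 81.6498 = 8.5502 dB
Margin = Eb/N0 - Eb/N0_req = 8.5502 - 8.8 = -0.2497708 dB (negative margin: link does not close)

-0.2498 dB


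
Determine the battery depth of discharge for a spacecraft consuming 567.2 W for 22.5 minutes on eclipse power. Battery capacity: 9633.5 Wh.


E_used = P * t / 60 = 567.2 * 22.5 / 60 = 212.7000 Wh
DOD = E_used / E_total * 100 = 212.7000 / 9633.5 * 100
DOD = 2.2079 %

2.2079 %


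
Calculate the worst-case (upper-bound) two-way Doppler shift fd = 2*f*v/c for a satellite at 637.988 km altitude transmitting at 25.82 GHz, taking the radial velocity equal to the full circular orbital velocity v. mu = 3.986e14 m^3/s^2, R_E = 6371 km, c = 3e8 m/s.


r = 7.008988e+06 m
v = sqrt(mu/r) = 7541.2092 m/s (worst-case radial velocity)
f = 25.82 GHz = 2.582e+10 Hz
fd = 2*f*v/c = 2*2.582e+10*7541.2092/3.0e+08
fd = 1.2980935e+06 Hz

1.2981e+06 Hz


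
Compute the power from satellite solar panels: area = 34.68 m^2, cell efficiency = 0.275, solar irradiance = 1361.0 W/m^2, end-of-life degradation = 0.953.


P = area * eta * S * degradation
P = 34.68 * 0.275 * 1361.0 * 0.953
P = 12369.8037 W

12369.8037 W


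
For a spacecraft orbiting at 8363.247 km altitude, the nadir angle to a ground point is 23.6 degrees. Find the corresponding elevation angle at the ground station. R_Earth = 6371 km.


r = R_E + alt = 14734.2470 km
Law of sines in the satellite / Earth-center / ground-point triangle:
  sin(nadir)/R_E = sin(90 + el)/r  =>  cos(el) = (r/R_E)*sin(nadir)
cos(el) = (14734.2470 / 6371.0000) * sin(23.6 deg) = 0.9258894
el = arccos(0.9258894) = 22.1971 deg
(Earth-central angle = 90 - nadir - el = 44.2029 deg)

22.1971 degrees


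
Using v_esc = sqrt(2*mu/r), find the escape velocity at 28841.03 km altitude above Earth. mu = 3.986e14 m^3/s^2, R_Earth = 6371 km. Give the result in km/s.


r = 6371.0 + 28841.03 = 35212.0300 km = 3.521203e+07 m
v_esc = sqrt(2*mu/r) = sqrt(2*3.986e14 / 3.521203e+07)
v_esc = 4758.1498 m/s = 4.7581 km/s

4.7581 km/s


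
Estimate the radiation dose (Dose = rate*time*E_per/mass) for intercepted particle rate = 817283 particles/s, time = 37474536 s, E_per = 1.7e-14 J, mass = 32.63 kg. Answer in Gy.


Total energy deposited = rate * time * E_per
  = 817283 * 37474536 * 1.7e-14 = 0.5206641 J
Dose = E_total / mass = 0.5206641 / 32.63
Dose = 0.01595661 Gy

0.0160 Gy


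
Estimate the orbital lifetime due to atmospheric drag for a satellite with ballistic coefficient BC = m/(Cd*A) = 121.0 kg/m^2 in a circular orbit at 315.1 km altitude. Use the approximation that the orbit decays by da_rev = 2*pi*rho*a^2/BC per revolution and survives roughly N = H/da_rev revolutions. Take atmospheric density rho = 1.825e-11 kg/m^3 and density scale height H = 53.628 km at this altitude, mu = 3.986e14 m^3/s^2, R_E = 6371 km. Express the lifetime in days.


a = R_E + alt = 6686.1000 km = 6.6861e+06 m
da_rev = 2*pi*rho*a^2/BC = 2*pi*1.825e-11*(6.6861e+06)^2/121.0 = 42.364599 m per revolution
N = H/da_rev = 53628.0000 m / 42.364599 m = 1265.8682 revolutions
P = 2*pi*sqrt(a^3/mu) = 5440.8972 s
lifetime = N*P = 1265.8682 * 5440.8972 = 6.8874589e+06 s = 79.7160 days

79.7160 days


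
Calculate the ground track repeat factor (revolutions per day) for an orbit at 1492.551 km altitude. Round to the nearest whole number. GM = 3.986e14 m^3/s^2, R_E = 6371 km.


r = 7.863551e+06 m
T = 2*pi*sqrt(r^3/mu) = 6939.6774 s = 115.6613 min
revs/day = 1440 / 115.6613 = 12.4501
Rounded: 12 revolutions per day

12 revolutions per day


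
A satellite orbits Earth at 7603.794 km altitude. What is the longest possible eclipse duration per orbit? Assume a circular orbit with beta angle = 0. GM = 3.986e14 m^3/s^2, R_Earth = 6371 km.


r = 13974.7940 km
T = 274.0174 min
Eclipse fraction = arcsin(R_E/r)/pi = arcsin(6371.0000/13974.7940)/pi
= arcsin(0.4558922)/pi = 0.1506798
Eclipse duration = 0.1506798 * 274.0174 = 41.2889 min

41.2889 minutes


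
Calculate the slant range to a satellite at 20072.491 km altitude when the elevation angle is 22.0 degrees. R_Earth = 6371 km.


h = 20072.491 km, el = 22.0 deg
d = -R_E*sin(el) + sqrt((R_E*sin(el))^2 + 2*R_E*h + h^2)
d = -6371.0000*sin(0.3839724) + sqrt((6371.0000*0.3746066)^2 + 2*6371.0000*20072.491 + 20072.491^2)
d = 23388.6510 km

23388.6510 km


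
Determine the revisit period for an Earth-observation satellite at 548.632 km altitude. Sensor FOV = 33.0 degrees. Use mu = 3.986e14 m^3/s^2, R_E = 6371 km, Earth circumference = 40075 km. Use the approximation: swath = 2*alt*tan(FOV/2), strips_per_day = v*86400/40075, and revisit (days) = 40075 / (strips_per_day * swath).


swath = 2*548.632*tan(0.2879793) = 325.0244 km
v = sqrt(mu/r) = 7589.7444 m/s = 7.5897 km/s
strips/day = v*86400/40075 = 7.5897*86400/40075 = 16.3632
coverage/day = strips * swath = 16.3632 * 325.0244 = 5318.4286 km
revisit = 40075 / 5318.4286 = 7.5351 days

7.5351 days


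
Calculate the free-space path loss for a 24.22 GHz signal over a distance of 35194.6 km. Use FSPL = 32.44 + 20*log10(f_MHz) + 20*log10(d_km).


f = 24.22 GHz = 24220.0000 MHz
d = 35194.6 km
FSPL = 32.44 + 20*log10(24220.0000) + 20*log10(35194.6)
FSPL = 32.44 + 87.6835 + 90.9295
FSPL = 211.0530 dB

211.0530 dB


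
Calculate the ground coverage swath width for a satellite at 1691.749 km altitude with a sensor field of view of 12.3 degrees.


FOV = 12.3 deg = 0.2146755 rad
swath = 2 * alt * tan(FOV/2) = 2 * 1691.749 * tan(0.1073377)
swath = 2 * 1691.749 * 0.1077519
swath = 364.5783 km

364.5783 km


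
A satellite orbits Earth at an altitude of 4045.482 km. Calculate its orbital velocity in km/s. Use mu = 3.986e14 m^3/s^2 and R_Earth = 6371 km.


r = R_E + alt = 6371.0 + 4045.482 = 10416.4820 km = 1.0416482e+07 m
v = sqrt(mu/r) = sqrt(3.986e14 / 1.0416482e+07) = 6185.9743 m/s = 6.1860 km/s

6.1860 km/s


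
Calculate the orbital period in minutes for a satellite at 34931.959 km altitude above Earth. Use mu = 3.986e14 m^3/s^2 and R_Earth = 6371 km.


r = 41302.9590 km = 4.1302959e+07 m
T = 2*pi*sqrt(r^3/mu) = 2*pi*sqrt(7.0460139e+22 / 3.986e14)
T = 83537.7878 s = 1392.2965 min

1392.2965 minutes


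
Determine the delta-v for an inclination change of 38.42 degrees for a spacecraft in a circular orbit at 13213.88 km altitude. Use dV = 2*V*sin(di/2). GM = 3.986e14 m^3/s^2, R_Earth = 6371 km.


r = 19584.8800 km = 1.958488e+07 m
V = sqrt(mu/r) = 4511.3673 m/s
di = 38.42 deg = 0.6705555 rad
dV = 2*V*sin(di/2) = 2*4511.3673*sin(0.3352777)
dV = 2968.7636 m/s = 2.9688 km/s

2.9688 km/s


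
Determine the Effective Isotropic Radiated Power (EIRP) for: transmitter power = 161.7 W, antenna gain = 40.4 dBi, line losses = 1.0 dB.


Pt = 161.7 W = 22.0871 dBW
EIRP = Pt_dBW + Gt - losses = 22.0871 + 40.4 - 1.0 = 61.4871 dBW

61.4871 dBW


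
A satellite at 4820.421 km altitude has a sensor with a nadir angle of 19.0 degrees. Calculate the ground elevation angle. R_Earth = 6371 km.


r = R_E + alt = 11191.4210 km
Law of sines in the satellite / Earth-center / ground-point triangle:
  sin(nadir)/R_E = sin(90 + el)/r  =>  cos(el) = (r/R_E)*sin(nadir)
cos(el) = (11191.4210 / 6371.0000) * sin(19.0 deg) = 0.5718993
el = arccos(0.5718993) = 55.1172 deg
(Earth-central angle = 90 - nadir - el = 15.8828 deg)

55.1172 degrees


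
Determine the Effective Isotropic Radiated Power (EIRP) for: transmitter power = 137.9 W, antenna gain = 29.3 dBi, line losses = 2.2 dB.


Pt = 137.9 W = 21.3956 dBW
EIRP = Pt_dBW + Gt - losses = 21.3956 + 29.3 - 2.2 = 48.4956 dBW

48.4956 dBW


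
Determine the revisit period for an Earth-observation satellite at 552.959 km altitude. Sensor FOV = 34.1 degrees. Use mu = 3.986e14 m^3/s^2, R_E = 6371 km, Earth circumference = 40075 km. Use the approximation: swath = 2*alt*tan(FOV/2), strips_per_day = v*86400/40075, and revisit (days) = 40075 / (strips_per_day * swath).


swath = 2*552.959*tan(0.2975786) = 339.1686 km
v = sqrt(mu/r) = 7587.3725 m/s = 7.5874 km/s
strips/day = v*86400/40075 = 7.5874*86400/40075 = 16.3581
coverage/day = strips * swath = 16.3581 * 339.1686 = 5548.1388 km
revisit = 40075 / 5548.1388 = 7.2231 days

7.2231 days


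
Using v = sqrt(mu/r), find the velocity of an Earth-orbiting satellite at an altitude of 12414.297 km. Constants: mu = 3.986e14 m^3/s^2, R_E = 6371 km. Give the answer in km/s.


r = R_E + alt = 6371.0 + 12414.297 = 18785.2970 km = 1.8785297e+07 m
v = sqrt(mu/r) = sqrt(3.986e14 / 1.8785297e+07) = 4606.3784 m/s = 4.6064 km/s

4.6064 km/s


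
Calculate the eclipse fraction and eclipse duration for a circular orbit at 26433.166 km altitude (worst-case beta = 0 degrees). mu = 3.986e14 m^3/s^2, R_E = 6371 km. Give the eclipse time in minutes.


r = 32804.1660 km
T = 985.4928 min
Eclipse fraction = arcsin(R_E/r)/pi = arcsin(6371.0000/32804.1660)/pi
= arcsin(0.1942131)/pi = 0.06221534
Eclipse duration = 0.06221534 * 985.4928 = 61.3128 min

61.3128 minutes


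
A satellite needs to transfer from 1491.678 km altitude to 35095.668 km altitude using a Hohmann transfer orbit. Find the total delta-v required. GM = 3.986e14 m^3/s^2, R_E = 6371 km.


r1 = 7862.6780 km = 7.862678e+06 m
r2 = 41466.6680 km = 4.1466668e+07 m
dv1 = sqrt(mu/r1)*(sqrt(2*r2/(r1+r2)) - 1) = 2111.9334 m/s
dv2 = sqrt(mu/r2)*(1 - sqrt(2*r1/(r1+r2))) = 1349.8914 m/s
total dv = |dv1| + |dv2| = 2111.9334 + 1349.8914 = 3461.8248 m/s = 3.4618 km/s

3.4618 km/s


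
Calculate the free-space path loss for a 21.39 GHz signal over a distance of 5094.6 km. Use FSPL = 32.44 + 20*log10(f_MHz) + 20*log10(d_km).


f = 21.39 GHz = 21390.0000 MHz
d = 5094.6 km
FSPL = 32.44 + 20*log10(21390.0000) + 20*log10(5094.6)
FSPL = 32.44 + 86.6042 + 74.1422
FSPL = 193.1864 dB

193.1864 dB


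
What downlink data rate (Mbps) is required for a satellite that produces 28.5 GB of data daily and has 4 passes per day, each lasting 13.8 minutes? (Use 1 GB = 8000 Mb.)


total contact time = 4 * 13.8 * 60 = 3312.0000 s
data = 28.5 GB = 228000.0000 Mb
rate = 228000.0000 / 3312.0000 = 68.8406 Mbps

68.8406 Mbps


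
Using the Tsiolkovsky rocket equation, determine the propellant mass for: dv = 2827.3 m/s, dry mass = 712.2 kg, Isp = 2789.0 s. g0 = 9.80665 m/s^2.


ve = Isp * g0 = 2789.0 * 9.80665 = 27350.746850 m/s
mass ratio = exp(dv/ve) = exp(2827.3/27350.746850) = 1.10890379
m_prop = m_dry * (mr - 1) = 712.2 * (1.10890379 - 1)
m_prop = 77.5613 kg

77.5613 kg


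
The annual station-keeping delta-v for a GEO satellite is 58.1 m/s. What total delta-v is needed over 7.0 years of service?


dV = rate * years = 58.1 * 7.0
dV = 406.7000 m/s

406.7000 m/s


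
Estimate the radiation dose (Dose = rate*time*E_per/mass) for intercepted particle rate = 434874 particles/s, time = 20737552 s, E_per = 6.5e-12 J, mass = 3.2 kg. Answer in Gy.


Total energy deposited = rate * time * E_per
  = 434874 * 20737552 * 6.5e-12 = 58.6184 J
Dose = E_total / mass = 58.6184 / 3.2
Dose = 18.3183 Gy

18.3183 Gy


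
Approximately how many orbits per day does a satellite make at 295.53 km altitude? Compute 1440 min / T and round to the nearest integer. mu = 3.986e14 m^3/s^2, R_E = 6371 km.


r = 6.66653e+06 m
T = 2*pi*sqrt(r^3/mu) = 5417.0267 s = 90.2838 min
revs/day = 1440 / 90.2838 = 15.9497
Rounded: 16 revolutions per day

16 revolutions per day


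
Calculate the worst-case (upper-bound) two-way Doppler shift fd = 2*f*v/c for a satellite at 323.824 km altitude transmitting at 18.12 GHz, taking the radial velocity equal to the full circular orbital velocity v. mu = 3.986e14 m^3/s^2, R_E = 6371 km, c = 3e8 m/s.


r = 6.694824e+06 m
v = sqrt(mu/r) = 7716.1216 m/s (worst-case radial velocity)
f = 18.12 GHz = 1.812e+10 Hz
fd = 2*f*v/c = 2*1.812e+10*7716.1216/3.0e+08
fd = 932107.4932 Hz

932107.4932 Hz


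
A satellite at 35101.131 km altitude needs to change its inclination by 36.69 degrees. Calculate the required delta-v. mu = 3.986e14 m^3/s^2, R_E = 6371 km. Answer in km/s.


r = 41472.1310 km = 4.1472131e+07 m
V = sqrt(mu/r) = 3100.2054 m/s
di = 36.69 deg = 0.6403613 rad
dV = 2*V*sin(di/2) = 2*3100.2054*sin(0.3201807)
dV = 1951.5051 m/s = 1.9515 km/s

1.9515 km/s


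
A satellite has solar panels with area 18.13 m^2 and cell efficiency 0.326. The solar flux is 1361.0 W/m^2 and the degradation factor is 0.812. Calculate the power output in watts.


P = area * eta * S * degradation
P = 18.13 * 0.326 * 1361.0 * 0.812
P = 6531.7501 W

6531.7501 W


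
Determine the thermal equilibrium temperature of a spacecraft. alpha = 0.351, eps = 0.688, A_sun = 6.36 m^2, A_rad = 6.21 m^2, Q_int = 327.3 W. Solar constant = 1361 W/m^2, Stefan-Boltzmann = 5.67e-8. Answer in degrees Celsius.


Numerator = alpha*S*A_sun + Q_int = 0.351*1361*6.36 + 327.3 = 3365.5420 W
Denominator = eps*sigma*A_rad = 0.688*5.67e-8*6.21 = 2.4224962e-07 W/K^4
T^4 = 1.3892868e+10 K^4
T = 343.3191 K = 70.1691 C

70.1691 degrees Celsius


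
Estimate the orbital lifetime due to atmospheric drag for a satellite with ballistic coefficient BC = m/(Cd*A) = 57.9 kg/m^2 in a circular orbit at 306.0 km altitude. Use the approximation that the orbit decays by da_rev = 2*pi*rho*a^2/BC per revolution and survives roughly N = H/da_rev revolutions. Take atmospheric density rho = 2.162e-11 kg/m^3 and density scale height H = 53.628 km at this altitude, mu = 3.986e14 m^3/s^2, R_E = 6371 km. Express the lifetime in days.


a = R_E + alt = 6677.0000 km = 6.677e+06 m
da_rev = 2*pi*rho*a^2/BC = 2*pi*2.162e-11*(6.677e+06)^2/57.9 = 104.597125 m per revolution
N = H/da_rev = 53628.0000 m / 104.597125 m = 512.7101 revolutions
P = 2*pi*sqrt(a^3/mu) = 5429.7932 s
lifetime = N*P = 512.7101 * 5429.7932 = 2.7839097e+06 s = 32.2212 days

32.2212 days


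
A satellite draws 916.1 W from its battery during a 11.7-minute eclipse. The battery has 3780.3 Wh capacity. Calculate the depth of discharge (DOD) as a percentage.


E_used = P * t / 60 = 916.1 * 11.7 / 60 = 178.6395 Wh
DOD = E_used / E_total * 100 = 178.6395 / 3780.3 * 100
DOD = 4.7255 %

4.7255 %


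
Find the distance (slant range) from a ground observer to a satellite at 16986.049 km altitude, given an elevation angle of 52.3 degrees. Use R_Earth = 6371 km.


h = 16986.049 km, el = 52.3 deg
d = -R_E*sin(el) + sqrt((R_E*sin(el))^2 + 2*R_E*h + h^2)
d = -6371.0000*sin(0.9128072) + sqrt((6371.0000*0.7912235)^2 + 2*6371.0000*16986.049 + 16986.049^2)
d = 17988.9351 km

17988.9351 km


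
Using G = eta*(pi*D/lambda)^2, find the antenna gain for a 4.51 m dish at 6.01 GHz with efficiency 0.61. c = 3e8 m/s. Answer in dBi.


lambda = c/f = 3e8 / 6.01e+09 = 0.04991681 m
G = eta*(pi*D/lambda)^2 = 0.61*(pi*4.51/0.04991681)^2
G = 49146.1044 (linear)
G = 10*log10(49146.1044) = 46.9149 dBi

46.9149 dBi


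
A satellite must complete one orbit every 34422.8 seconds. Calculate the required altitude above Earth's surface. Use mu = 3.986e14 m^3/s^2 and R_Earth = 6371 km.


T = 34422.8 s
r = (mu*T^2/(4*pi^2))^(1/3) = (3.986e14 * 34422.8^2 / (4*pi^2))^(1/3)
r = 2.2871254e+07 m = 22871.2542 km
alt = r - R_E = 22871.2542 - 6371 = 16500.2542 km

16500.2542 km


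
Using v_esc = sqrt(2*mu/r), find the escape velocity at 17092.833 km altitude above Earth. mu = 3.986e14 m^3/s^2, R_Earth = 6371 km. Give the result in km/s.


r = 6371.0 + 17092.833 = 23463.8330 km = 2.3463833e+07 m
v_esc = sqrt(2*mu/r) = sqrt(2*3.986e14 / 2.3463833e+07)
v_esc = 5828.8673 m/s = 5.8289 km/s

5.8289 km/s


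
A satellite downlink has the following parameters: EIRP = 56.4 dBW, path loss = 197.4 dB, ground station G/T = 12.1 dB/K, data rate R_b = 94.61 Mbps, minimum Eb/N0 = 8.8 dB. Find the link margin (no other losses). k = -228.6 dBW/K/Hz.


C/N0 = EIRP - FSPL + G/T - k = 56.4 - 197.4 + 12.1 - (-228.6)
C/N0 = 99.7000 dB-Hz
R_b = 94.61 Mbps = 9.461e+07 bps -> 10*log10(R_b) = 79.7594 dB-Hz
Eb/N0 = C/N0 - 10*log10(R_b) = 99.7000 - 79.7594 = 19.9406 dB
Margin = Eb/N0 - Eb/N0_req = 19.9406 - 8.8 = 11.1406 dB (link closes)

11.1406 dB


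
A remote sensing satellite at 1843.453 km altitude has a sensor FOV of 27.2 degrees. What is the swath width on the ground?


FOV = 27.2 deg = 0.4747296 rad
swath = 2 * alt * tan(FOV/2) = 2 * 1843.453 * tan(0.2373648)
swath = 2 * 1843.453 * 0.2419255
swath = 891.9564 km

891.9564 km


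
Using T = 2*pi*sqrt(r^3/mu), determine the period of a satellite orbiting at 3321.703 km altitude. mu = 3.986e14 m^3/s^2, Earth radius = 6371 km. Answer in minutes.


r = 9692.7030 km = 9.692703e+06 m
T = 2*pi*sqrt(r^3/mu) = 2*pi*sqrt(9.1061482e+20 / 3.986e14)
T = 9496.8282 s = 158.2805 min

158.2805 minutes


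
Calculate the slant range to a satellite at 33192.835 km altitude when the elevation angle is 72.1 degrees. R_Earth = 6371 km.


h = 33192.835 km, el = 72.1 deg
d = -R_E*sin(el) + sqrt((R_E*sin(el))^2 + 2*R_E*h + h^2)
d = -6371.0000*sin(1.2584) + sqrt((6371.0000*0.9515944)^2 + 2*6371.0000*33192.835 + 33192.835^2)
d = 33452.7386 km

33452.7386 km


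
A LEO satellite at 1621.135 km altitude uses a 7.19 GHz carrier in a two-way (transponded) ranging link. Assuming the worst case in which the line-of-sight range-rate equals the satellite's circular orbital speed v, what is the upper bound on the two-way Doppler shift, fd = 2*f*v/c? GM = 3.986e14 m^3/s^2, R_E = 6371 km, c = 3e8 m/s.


r = 7.992135e+06 m
v = sqrt(mu/r) = 7062.1549 m/s (worst-case radial velocity)
f = 7.19 GHz = 7.19e+09 Hz
fd = 2*f*v/c = 2*7.19e+09*7062.1549/3.0e+08
fd = 338512.6268 Hz

338512.6268 Hz


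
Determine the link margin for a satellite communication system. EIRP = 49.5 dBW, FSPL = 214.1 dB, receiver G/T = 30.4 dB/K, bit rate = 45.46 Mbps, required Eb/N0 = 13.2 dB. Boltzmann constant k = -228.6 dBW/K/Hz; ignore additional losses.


C/N0 = EIRP - FSPL + G/T - k = 49.5 - 214.1 + 30.4 - (-228.6)
C/N0 = 94.4000 dB-Hz
R_b = 45.46 Mbps = 4.546e+07 bps -> 10*log10(R_b) = 76.5763 dB-Hz
Eb/N0 = C/N0 - 10*log10(R_b) = 94.4000 - 76.5763 = 17.8237 dB
Margin = Eb/N0 - Eb/N0_req = 17.8237 - 13.2 = 4.6237 dB (link closes)

4.6237 dB


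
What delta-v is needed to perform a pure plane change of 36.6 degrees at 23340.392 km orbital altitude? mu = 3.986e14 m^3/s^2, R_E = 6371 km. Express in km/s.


r = 29711.3920 km = 2.9711392e+07 m
V = sqrt(mu/r) = 3662.7489 m/s
di = 36.6 deg = 0.6387905 rad
dV = 2*V*sin(di/2) = 2*3662.7489*sin(0.3193953)
dV = 2300.1511 m/s = 2.3002 km/s

2.3002 km/s


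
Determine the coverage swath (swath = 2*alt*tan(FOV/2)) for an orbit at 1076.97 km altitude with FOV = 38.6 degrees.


FOV = 38.6 deg = 0.6736971 rad
swath = 2 * alt * tan(FOV/2) = 2 * 1076.97 * tan(0.3368485)
swath = 2 * 1076.97 * 0.350195
swath = 754.2991 km

754.2991 km


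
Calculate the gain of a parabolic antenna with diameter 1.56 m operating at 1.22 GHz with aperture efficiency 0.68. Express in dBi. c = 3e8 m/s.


lambda = c/f = 3e8 / 1.22e+09 = 0.2459016 m
G = eta*(pi*D/lambda)^2 = 0.68*(pi*1.56/0.2459016)^2
G = 270.1065 (linear)
G = 10*log10(270.1065) = 24.3154 dBi

24.3154 dBi


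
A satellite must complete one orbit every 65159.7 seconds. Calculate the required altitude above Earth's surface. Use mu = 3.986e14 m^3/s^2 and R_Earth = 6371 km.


T = 65159.7 s
r = (mu*T^2/(4*pi^2))^(1/3) = (3.986e14 * 65159.7^2 / (4*pi^2))^(1/3)
r = 3.4998162e+07 m = 34998.1620 km
alt = r - R_E = 34998.1620 - 6371 = 28627.1620 km

28627.1620 km


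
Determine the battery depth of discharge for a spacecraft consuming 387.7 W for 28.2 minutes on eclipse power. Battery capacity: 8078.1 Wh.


E_used = P * t / 60 = 387.7 * 28.2 / 60 = 182.2190 Wh
DOD = E_used / E_total * 100 = 182.2190 / 8078.1 * 100
DOD = 2.2557 %

2.2557 %


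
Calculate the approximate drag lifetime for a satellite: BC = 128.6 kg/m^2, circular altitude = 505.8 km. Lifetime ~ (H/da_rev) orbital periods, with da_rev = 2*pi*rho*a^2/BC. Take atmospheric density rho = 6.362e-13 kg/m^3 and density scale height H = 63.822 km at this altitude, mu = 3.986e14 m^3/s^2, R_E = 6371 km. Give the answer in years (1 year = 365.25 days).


a = R_E + alt = 6876.8000 km = 6.8768e+06 m
da_rev = 2*pi*rho*a^2/BC = 2*pi*6.362e-13*(6.8768e+06)^2/128.6 = 1.469959 m per revolution
N = H/da_rev = 63822.0000 m / 1.469959 m = 43417.5244 revolutions
P = 2*pi*sqrt(a^3/mu) = 5675.3260 s
lifetime = N*P = 43417.5244 * 5675.3260 = 2.464086e+08 s = 2851.9514 days
years = 2851.9514 / 365.25 = 7.8082 years

7.8082 years


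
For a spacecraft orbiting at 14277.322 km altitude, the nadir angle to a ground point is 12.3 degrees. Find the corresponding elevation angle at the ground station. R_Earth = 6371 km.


r = R_E + alt = 20648.3220 km
Law of sines in the satellite / Earth-center / ground-point triangle:
  sin(nadir)/R_E = sin(90 + el)/r  =>  cos(el) = (r/R_E)*sin(nadir)
cos(el) = (20648.3220 / 6371.0000) * sin(12.3 deg) = 0.6904285
el = arccos(0.6904285) = 46.3360 deg
(Earth-central angle = 90 - nadir - el = 31.3640 deg)

46.3360 degrees


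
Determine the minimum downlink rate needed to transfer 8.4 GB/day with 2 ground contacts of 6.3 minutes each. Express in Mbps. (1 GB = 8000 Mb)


total contact time = 2 * 6.3 * 60 = 756.0000 s
data = 8.4 GB = 67200.0000 Mb
rate = 67200.0000 / 756.0000 = 88.8889 Mbps

88.8889 Mbps


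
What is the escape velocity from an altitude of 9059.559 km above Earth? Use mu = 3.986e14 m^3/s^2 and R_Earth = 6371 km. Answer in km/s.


r = 6371.0 + 9059.559 = 15430.5590 km = 1.5430559e+07 m
v_esc = sqrt(2*mu/r) = sqrt(2*3.986e14 / 1.5430559e+07)
v_esc = 7187.7475 m/s = 7.1877 km/s

7.1877 km/s


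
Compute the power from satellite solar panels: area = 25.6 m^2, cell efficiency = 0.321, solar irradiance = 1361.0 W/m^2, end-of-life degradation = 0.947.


P = area * eta * S * degradation
P = 25.6 * 0.321 * 1361.0 * 0.947
P = 10591.3935 W

10591.3935 W


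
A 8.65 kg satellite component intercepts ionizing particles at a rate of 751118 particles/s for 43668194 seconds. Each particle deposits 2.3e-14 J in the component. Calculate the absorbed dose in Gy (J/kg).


Total energy deposited = rate * time * E_per
  = 751118 * 43668194 * 2.3e-14 = 0.7543992 J
Dose = E_total / mass = 0.7543992 / 8.65
Dose = 0.08721378 Gy

0.0872 Gy


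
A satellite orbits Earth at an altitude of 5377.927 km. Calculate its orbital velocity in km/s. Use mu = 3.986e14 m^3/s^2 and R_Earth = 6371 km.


r = R_E + alt = 6371.0 + 5377.927 = 11748.9270 km = 1.1748927e+07 m
v = sqrt(mu/r) = sqrt(3.986e14 / 1.1748927e+07) = 5824.6461 m/s = 5.8246 km/s

5.8246 km/s


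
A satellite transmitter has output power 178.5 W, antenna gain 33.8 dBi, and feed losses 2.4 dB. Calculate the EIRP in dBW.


Pt = 178.5 W = 22.5164 dBW
EIRP = Pt_dBW + Gt - losses = 22.5164 + 33.8 - 2.4 = 53.9164 dBW

53.9164 dBW


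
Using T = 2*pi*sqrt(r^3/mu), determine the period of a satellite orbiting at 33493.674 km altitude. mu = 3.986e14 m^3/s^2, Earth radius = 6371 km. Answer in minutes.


r = 39864.6740 km = 3.9864674e+07 m
T = 2*pi*sqrt(r^3/mu) = 2*pi*sqrt(6.335263e+22 / 3.986e14)
T = 79212.4683 s = 1320.2078 min

1320.2078 minutes


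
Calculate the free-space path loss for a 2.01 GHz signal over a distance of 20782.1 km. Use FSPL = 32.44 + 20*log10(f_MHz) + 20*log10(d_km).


f = 2.01 GHz = 2010.0000 MHz
d = 20782.1 km
FSPL = 32.44 + 20*log10(2010.0000) + 20*log10(20782.1)
FSPL = 32.44 + 66.0639 + 86.3538
FSPL = 184.8577 dB

184.8577 dB


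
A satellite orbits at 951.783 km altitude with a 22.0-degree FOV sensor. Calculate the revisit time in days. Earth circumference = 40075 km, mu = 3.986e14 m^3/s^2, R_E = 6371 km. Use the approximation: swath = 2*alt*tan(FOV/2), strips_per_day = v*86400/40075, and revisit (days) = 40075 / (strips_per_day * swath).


swath = 2*951.783*tan(0.1919862) = 370.0157 km
v = sqrt(mu/r) = 7377.8626 m/s = 7.3779 km/s
strips/day = v*86400/40075 = 7.3779*86400/40075 = 15.9064
coverage/day = strips * swath = 15.9064 * 370.0157 = 5885.6033 km
revisit = 40075 / 5885.6033 = 6.8090 days

6.8090 days


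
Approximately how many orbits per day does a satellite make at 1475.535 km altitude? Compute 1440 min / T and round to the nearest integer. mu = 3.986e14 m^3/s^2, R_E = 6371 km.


r = 7.846535e+06 m
T = 2*pi*sqrt(r^3/mu) = 6917.1644 s = 115.2861 min
revs/day = 1440 / 115.2861 = 12.4907
Rounded: 12 revolutions per day

12 revolutions per day


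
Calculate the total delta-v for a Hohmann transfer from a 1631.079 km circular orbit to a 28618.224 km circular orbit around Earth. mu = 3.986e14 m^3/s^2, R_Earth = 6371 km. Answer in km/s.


r1 = 8002.0790 km = 8.002079e+06 m
r2 = 34989.2240 km = 3.4989224e+07 m
dv1 = sqrt(mu/r1)*(sqrt(2*r2/(r1+r2)) - 1) = 1946.7236 m/s
dv2 = sqrt(mu/r2)*(1 - sqrt(2*r1/(r1+r2))) = 1315.8775 m/s
total dv = |dv1| + |dv2| = 1946.7236 + 1315.8775 = 3262.6011 m/s = 3.2626 km/s

3.2626 km/s


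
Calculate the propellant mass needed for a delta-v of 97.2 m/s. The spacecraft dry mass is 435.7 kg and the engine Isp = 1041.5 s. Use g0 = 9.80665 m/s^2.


ve = Isp * g0 = 1041.5 * 9.80665 = 10213.625975 m/s
mass ratio = exp(dv/ve) = exp(97.2/10213.625975) = 1.00956213
m_prop = m_dry * (mr - 1) = 435.7 * (1.00956213 - 1)
m_prop = 4.1662 kg

4.1662 kg


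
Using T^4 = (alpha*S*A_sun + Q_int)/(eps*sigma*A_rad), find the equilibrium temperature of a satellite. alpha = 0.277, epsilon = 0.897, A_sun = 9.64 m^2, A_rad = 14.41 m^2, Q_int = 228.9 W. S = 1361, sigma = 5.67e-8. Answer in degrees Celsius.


Numerator = alpha*S*A_sun + Q_int = 0.277*1361*9.64 + 228.9 = 3863.1511 W
Denominator = eps*sigma*A_rad = 0.897*5.67e-8*14.41 = 7.3289116e-07 W/K^4
T^4 = 5.2711116e+09 K^4
T = 269.4484 K = -3.7016 C

-3.7016 degrees Celsius


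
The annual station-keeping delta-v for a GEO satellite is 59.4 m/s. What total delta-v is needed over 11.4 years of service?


dV = rate * years = 59.4 * 11.4
dV = 677.1600 m/s

677.1600 m/s


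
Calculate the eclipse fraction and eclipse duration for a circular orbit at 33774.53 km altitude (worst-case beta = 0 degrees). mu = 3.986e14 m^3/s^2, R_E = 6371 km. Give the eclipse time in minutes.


r = 40145.5300 km
T = 1334.1841 min
Eclipse fraction = arcsin(R_E/r)/pi = arcsin(6371.0000/40145.5300)/pi
= arcsin(0.1586976)/pi = 0.0507295
Eclipse duration = 0.0507295 * 1334.1841 = 67.6825 min

67.6825 minutes


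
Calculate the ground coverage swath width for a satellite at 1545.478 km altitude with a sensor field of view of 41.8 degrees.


FOV = 41.8 deg = 0.7295476 rad
swath = 2 * alt * tan(FOV/2) = 2 * 1545.478 * tan(0.3647738)
swath = 2 * 1545.478 * 0.3818629
swath = 1180.3213 km

1180.3213 km


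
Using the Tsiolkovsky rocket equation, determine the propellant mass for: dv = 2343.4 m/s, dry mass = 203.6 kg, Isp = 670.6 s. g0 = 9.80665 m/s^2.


ve = Isp * g0 = 670.6 * 9.80665 = 6576.339490 m/s
mass ratio = exp(dv/ve) = exp(2343.4/6576.339490) = 1.42809023
m_prop = m_dry * (mr - 1) = 203.6 * (1.42809023 - 1)
m_prop = 87.1592 kg

87.1592 kg


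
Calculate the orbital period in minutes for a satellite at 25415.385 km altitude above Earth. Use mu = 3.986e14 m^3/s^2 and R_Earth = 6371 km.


r = 31786.3850 km = 3.1786385e+07 m
T = 2*pi*sqrt(r^3/mu) = 2*pi*sqrt(3.2116146e+22 / 3.986e14)
T = 56399.1982 s = 939.9866 min

939.9866 minutes


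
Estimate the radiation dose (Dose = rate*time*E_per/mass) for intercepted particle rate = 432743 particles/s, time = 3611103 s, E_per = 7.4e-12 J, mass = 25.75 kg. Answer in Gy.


Total energy deposited = rate * time * E_per
  = 432743 * 3611103 * 7.4e-12 = 11.5638 J
Dose = E_total / mass = 11.5638 / 25.75
Dose = 0.4490807 Gy

0.4491 Gy


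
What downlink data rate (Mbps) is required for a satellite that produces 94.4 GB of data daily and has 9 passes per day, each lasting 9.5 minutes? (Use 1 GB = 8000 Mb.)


total contact time = 9 * 9.5 * 60 = 5130.0000 s
data = 94.4 GB = 755200.0000 Mb
rate = 755200.0000 / 5130.0000 = 147.2125 Mbps

147.2125 Mbps


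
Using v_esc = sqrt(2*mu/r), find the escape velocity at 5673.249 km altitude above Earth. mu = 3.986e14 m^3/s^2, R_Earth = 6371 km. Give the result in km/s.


r = 6371.0 + 5673.249 = 12044.2490 km = 1.2044249e+07 m
v_esc = sqrt(2*mu/r) = sqrt(2*3.986e14 / 1.2044249e+07)
v_esc = 8135.6786 m/s = 8.1357 km/s

8.1357 km/s


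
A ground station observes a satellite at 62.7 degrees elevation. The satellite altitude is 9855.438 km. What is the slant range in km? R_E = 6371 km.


h = 9855.438 km, el = 62.7 deg
d = -R_E*sin(el) + sqrt((R_E*sin(el))^2 + 2*R_E*h + h^2)
d = -6371.0000*sin(1.0943) + sqrt((6371.0000*0.8886172)^2 + 2*6371.0000*9855.438 + 9855.438^2)
d = 10299.7874 km

10299.7874 km


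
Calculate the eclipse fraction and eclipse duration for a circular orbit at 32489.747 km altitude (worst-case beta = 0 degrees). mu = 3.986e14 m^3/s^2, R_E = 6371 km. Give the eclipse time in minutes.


r = 38860.7470 km
T = 1270.6522 min
Eclipse fraction = arcsin(R_E/r)/pi = arcsin(6371.0000/38860.7470)/pi
= arcsin(0.1639444)/pi = 0.05242175
Eclipse duration = 0.05242175 * 1270.6522 = 66.6098 min

66.6098 minutes


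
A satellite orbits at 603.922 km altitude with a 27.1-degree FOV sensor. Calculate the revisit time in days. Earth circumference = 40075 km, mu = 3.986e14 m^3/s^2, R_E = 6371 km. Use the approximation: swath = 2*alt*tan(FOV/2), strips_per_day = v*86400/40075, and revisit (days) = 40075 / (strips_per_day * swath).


swath = 2*603.922*tan(0.2364921) = 291.0927 km
v = sqrt(mu/r) = 7559.6027 m/s = 7.5596 km/s
strips/day = v*86400/40075 = 7.5596*86400/40075 = 16.2982
coverage/day = strips * swath = 16.2982 * 291.0927 = 4744.2823 km
revisit = 40075 / 4744.2823 = 8.4470 days

8.4470 days


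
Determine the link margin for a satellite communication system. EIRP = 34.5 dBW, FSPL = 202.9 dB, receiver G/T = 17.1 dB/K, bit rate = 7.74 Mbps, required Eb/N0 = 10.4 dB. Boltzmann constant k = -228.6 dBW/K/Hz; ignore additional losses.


C/N0 = EIRP - FSPL + G/T - k = 34.5 - 202.9 + 17.1 - (-228.6)
C/N0 = 77.3000 dB-Hz
R_b = 7.74 Mbps = 7.74e+06 bps -> 10*log10(R_b) = 68.8874 dB-Hz
Eb/N0 = C/N0 - 10*log10(R_b) = 77.3000 - 68.8874 = 8.4126 dB
Margin = Eb/N0 - Eb/N0_req = 8.4126 - 10.4 = -1.9874 dB (negative margin: link does not close)

-1.9874 dB


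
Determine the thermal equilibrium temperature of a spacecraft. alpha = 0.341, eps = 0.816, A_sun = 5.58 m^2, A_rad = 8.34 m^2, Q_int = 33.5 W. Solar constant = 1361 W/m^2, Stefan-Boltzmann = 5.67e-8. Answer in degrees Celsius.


Numerator = alpha*S*A_sun + Q_int = 0.341*1361*5.58 + 33.5 = 2623.1836 W
Denominator = eps*sigma*A_rad = 0.816*5.67e-8*8.34 = 3.8586845e-07 W/K^4
T^4 = 6.7981292e+09 K^4
T = 287.1424 K = 13.9924 C

13.9924 degrees Celsius


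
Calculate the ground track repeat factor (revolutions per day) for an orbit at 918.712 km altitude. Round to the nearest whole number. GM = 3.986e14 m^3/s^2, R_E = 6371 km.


r = 7.289712e+06 m
T = 2*pi*sqrt(r^3/mu) = 6194.0795 s = 103.2347 min
revs/day = 1440 / 103.2347 = 13.9488
Rounded: 14 revolutions per day

14 revolutions per day


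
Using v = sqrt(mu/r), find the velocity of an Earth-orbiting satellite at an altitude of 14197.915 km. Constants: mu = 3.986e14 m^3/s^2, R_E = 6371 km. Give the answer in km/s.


r = R_E + alt = 6371.0 + 14197.915 = 20568.9150 km = 2.0568915e+07 m
v = sqrt(mu/r) = sqrt(3.986e14 / 2.0568915e+07) = 4402.1309 m/s = 4.4021 km/s

4.4021 km/s


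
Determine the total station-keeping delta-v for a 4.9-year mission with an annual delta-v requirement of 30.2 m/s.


dV = rate * years = 30.2 * 4.9
dV = 147.9800 m/s

147.9800 m/s


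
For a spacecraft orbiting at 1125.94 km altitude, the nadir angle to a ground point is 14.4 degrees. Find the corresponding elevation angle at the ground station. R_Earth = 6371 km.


r = R_E + alt = 7496.9400 km
Law of sines in the satellite / Earth-center / ground-point triangle:
  sin(nadir)/R_E = sin(90 + el)/r  =>  cos(el) = (r/R_E)*sin(nadir)
cos(el) = (7496.9400 / 6371.0000) * sin(14.4 deg) = 0.2926406
el = arccos(0.2926406) = 72.9839 deg
(Earth-central angle = 90 - nadir - el = 2.6161 deg)

72.9839 degrees


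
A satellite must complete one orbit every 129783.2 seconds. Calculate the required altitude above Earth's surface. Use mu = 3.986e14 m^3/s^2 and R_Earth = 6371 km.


T = 129783.2 s
r = (mu*T^2/(4*pi^2))^(1/3) = (3.986e14 * 129783.2^2 / (4*pi^2))^(1/3)
r = 5.5403624e+07 m = 55403.6238 km
alt = r - R_E = 55403.6238 - 6371 = 49032.6238 km

49032.6238 km


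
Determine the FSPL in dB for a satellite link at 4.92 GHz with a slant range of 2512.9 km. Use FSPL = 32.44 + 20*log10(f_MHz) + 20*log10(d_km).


f = 4.92 GHz = 4920.0000 MHz
d = 2512.9 km
FSPL = 32.44 + 20*log10(4920.0000) + 20*log10(2512.9)
FSPL = 32.44 + 73.8393 + 68.0035
FSPL = 174.2828 dB

174.2828 dB


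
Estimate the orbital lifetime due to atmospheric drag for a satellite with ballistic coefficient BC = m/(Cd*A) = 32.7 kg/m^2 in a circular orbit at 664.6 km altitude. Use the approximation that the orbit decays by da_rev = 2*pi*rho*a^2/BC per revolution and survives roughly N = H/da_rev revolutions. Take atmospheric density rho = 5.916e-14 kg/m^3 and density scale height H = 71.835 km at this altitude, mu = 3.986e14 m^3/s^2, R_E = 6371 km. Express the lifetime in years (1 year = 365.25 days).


a = R_E + alt = 7035.6000 km = 7.0356e+06 m
da_rev = 2*pi*rho*a^2/BC = 2*pi*5.916e-14*(7.0356e+06)^2/32.7 = 0.562681403 m per revolution
N = H/da_rev = 71835.0000 m / 0.562681403 m = 127665.4953 revolutions
P = 2*pi*sqrt(a^3/mu) = 5873.0396 s
lifetime = N*P = 127665.4953 * 5873.0396 = 7.4978451e+08 s = 8678.0615 days
years = 8678.0615 / 365.25 = 23.7592 years

23.7592 years


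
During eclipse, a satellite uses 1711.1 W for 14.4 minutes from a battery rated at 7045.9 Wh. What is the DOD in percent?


E_used = P * t / 60 = 1711.1 * 14.4 / 60 = 410.6640 Wh
DOD = E_used / E_total * 100 = 410.6640 / 7045.9 * 100
DOD = 5.8284 %

5.8284 %


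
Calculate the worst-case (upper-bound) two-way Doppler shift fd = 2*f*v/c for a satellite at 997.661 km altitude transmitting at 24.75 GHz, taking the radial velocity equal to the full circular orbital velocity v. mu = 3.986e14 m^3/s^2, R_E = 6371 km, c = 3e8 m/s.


r = 7.368661e+06 m
v = sqrt(mu/r) = 7354.8591 m/s (worst-case radial velocity)
f = 24.75 GHz = 2.475e+10 Hz
fd = 2*f*v/c = 2*2.475e+10*7354.8591/3.0e+08
fd = 1.2135518e+06 Hz

1.2136e+06 Hz


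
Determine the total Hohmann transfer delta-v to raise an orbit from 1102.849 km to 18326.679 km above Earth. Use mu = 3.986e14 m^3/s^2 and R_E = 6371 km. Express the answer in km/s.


r1 = 7473.8490 km = 7.473849e+06 m
r2 = 24697.6790 km = 2.4697679e+07 m
dv1 = sqrt(mu/r1)*(sqrt(2*r2/(r1+r2)) - 1) = 1746.1460 m/s
dv2 = sqrt(mu/r2)*(1 - sqrt(2*r1/(r1+r2))) = 1278.9899 m/s
total dv = |dv1| + |dv2| = 1746.1460 + 1278.9899 = 3025.1359 m/s = 3.0251 km/s

3.0251 km/s


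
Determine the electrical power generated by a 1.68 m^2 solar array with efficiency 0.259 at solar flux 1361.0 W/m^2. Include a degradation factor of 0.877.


P = area * eta * S * degradation
P = 1.68 * 0.259 * 1361.0 * 0.877
P = 519.3579 W

519.3579 W


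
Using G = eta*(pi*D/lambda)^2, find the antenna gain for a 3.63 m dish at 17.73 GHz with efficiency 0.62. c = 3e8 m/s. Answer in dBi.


lambda = c/f = 3e8 / 1.773e+10 = 0.01692047 m
G = eta*(pi*D/lambda)^2 = 0.62*(pi*3.63/0.01692047)^2
G = 281630.4744 (linear)
G = 10*log10(281630.4744) = 54.4968 dBi

54.4968 dBi


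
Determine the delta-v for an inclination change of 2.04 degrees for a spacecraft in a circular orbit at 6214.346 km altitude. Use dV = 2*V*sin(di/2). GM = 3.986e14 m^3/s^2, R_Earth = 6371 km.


r = 12585.3460 km = 1.2585346e+07 m
V = sqrt(mu/r) = 5627.7665 m/s
di = 2.04 deg = 0.03560472 rad
dV = 2*V*sin(di/2) = 2*5627.7665*sin(0.01780236)
dV = 200.3644 m/s = 0.2003644 km/s

0.2004 km/s


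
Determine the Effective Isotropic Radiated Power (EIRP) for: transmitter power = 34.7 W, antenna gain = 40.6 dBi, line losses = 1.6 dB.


Pt = 34.7 W = 15.4033 dBW
EIRP = Pt_dBW + Gt - losses = 15.4033 + 40.6 - 1.6 = 54.4033 dBW

54.4033 dBW
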